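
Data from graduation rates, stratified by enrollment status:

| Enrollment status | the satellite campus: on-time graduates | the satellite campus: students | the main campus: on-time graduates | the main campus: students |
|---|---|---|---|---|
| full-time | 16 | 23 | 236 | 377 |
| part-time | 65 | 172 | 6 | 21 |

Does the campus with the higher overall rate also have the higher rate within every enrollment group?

Full-time: the satellite campus 16/23 = 69.6%, the main campus 236/377 = 62.6% → the satellite campus
Part-time: the satellite campus 65/172 = 37.8%, the main campus 6/21 = 28.6% → the satellite campus
Overall: the satellite campus 81/195 = 41.5%, the main campus 242/398 = 60.8% → the main campus
The satellite campus wins each enrollment group but the main campus wins overall — the comparison reverses. The satellite campus's students skew toward part-time, which has a lower base rate.

No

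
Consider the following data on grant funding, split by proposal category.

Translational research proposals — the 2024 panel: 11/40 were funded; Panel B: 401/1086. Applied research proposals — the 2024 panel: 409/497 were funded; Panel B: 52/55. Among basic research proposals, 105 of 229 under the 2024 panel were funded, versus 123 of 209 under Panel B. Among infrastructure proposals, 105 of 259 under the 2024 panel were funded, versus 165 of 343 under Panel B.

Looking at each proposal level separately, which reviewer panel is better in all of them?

Translational research: the 2024 panel 11/40 = 27.5%, Panel B 401/1086 = 36.9% → Panel B
Applied research: the 2024 panel 409/497 = 82.3%, Panel B 52/55 = 94.5% → Panel B
Basic research: the 2024 panel 105/229 = 45.9%, Panel B 123/209 = 58.9% → Panel B
Infrastructure: the 2024 panel 105/259 = 40.5%, Panel B 165/343 = 48.1% → Panel B
Panel B has the higher rate in all 4 groups.

Panel B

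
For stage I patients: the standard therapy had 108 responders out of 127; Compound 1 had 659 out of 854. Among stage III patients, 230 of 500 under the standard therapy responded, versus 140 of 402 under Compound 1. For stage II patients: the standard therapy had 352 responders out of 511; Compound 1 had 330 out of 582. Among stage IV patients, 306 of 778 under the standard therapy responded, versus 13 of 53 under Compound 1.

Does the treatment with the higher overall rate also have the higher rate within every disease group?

No

Stage I: the standard therapy 108/127 = 85.0%, Compound 1 659/854 = 77.2% → the standard therapy
Stage III: the standard therapy 230/500 = 46.0%, Compound 1 140/402 = 34.8% → the standard therapy
Stage II: the standard therapy 352/511 = 68.9%, Compound 1 330/582 = 56.7% → the standard therapy
Stage IV: the standard therapy 306/778 = 39.3%, Compound 1 13/53 = 24.5% → the standard therapy
Overall: the standard therapy 996/1916 = 52.0%, Compound 1 1142/1891 = 60.4% → Compound 1
The standard therapy wins each disease group but Compound 1 wins overall — the comparison reverses. The standard therapy's patients skew toward stage IV, which has a lower base rate.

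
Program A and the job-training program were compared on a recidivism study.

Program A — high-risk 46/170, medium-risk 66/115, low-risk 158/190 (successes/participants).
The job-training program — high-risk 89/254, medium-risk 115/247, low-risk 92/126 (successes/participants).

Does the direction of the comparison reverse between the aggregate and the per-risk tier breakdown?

High-risk: Program A 46/170 = 27.1%, the job-training program 89/254 = 35.0% → the job-training program
Medium-risk: Program A 66/115 = 57.4%, the job-training program 115/247 = 46.6% → Program A
Low-risk: Program A 158/190 = 83.2%, the job-training program 92/126 = 73.0% → Program A
Overall: Program A 270/475 = 56.8%, the job-training program 296/627 = 47.2% → Program A
Neither sweeps: Program A wins 2 of 3 groups, the job-training program wins 1. Program A wins overall but not every group — no Simpson reversal.

No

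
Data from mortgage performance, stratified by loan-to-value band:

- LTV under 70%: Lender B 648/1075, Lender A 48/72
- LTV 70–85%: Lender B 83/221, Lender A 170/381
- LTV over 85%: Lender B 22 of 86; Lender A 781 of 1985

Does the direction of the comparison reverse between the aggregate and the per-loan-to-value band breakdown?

LTV under 70%: Lender B 648/1075 = 60.3%, Lender A 48/72 = 66.7% → Lender A
LTV 70–85%: Lender B 83/221 = 37.6%, Lender A 170/381 = 44.6% → Lender A
LTV over 85%: Lender B 22/86 = 25.6%, Lender A 781/1985 = 39.3% → Lender A
Overall: Lender B 753/1382 = 54.5%, Lender A 999/2438 = 41.0% → Lender B
Lender A wins each loan-to-value group but Lender B wins overall — the comparison reverses. Lender A's loans skew toward LTV over 85%, which has a lower base rate.

Yes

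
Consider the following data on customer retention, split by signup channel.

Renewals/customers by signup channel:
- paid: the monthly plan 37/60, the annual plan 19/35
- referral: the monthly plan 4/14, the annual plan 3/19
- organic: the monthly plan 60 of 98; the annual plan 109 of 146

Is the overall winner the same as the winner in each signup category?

No

Paid: the monthly plan 37/60 = 61.7%, the annual plan 19/35 = 54.3% → the monthly plan
Referral: the monthly plan 4/14 = 28.6%, the annual plan 3/19 = 15.8% → the monthly plan
Organic: the monthly plan 60/98 = 61.2%, the annual plan 109/146 = 74.7% → the annual plan
Overall: the monthly plan 101/172 = 58.7%, the annual plan 131/200 = 65.5% → the annual plan
Neither sweeps: the monthly plan wins 2 of 3 groups, the annual plan wins 1. The annual plan wins overall but not every group — no Simpson reversal.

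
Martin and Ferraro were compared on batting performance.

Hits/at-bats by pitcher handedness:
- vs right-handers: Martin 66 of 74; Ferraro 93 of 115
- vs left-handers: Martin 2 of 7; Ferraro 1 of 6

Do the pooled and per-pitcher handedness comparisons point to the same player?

Vs right-handers: Martin 66/74 = 89.2%, Ferraro 93/115 = 80.9% → Martin
Vs left-handers: Martin 2/7 = 28.6%, Ferraro 1/6 = 16.7% → Martin
Overall: Martin 68/81 = 84.0%, Ferraro 94/121 = 77.7% → Martin
Martin wins overall and in every pitcher group — no reversal.

Yes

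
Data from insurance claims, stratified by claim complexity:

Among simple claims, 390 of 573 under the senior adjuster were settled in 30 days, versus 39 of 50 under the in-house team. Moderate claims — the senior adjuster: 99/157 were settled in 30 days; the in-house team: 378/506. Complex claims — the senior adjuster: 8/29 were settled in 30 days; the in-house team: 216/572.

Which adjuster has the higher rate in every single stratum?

Simple: the senior adjuster 390/573 = 68.1%, the in-house team 39/50 = 78.0% → the in-house team
Moderate: the senior adjuster 99/157 = 63.1%, the in-house team 378/506 = 74.7% → the in-house team
Complex: the senior adjuster 8/29 = 27.6%, the in-house team 216/572 = 37.8% → the in-house team
The in-house team has the higher rate in all 3 groups.

the in-house team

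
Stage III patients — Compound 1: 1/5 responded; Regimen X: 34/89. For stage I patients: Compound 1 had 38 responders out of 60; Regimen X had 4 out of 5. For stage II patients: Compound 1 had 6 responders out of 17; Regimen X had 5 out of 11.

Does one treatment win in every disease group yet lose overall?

Stage III: Compound 1 1/5 = 20.0%, Regimen X 34/89 = 38.2% → Regimen X
Stage I: Compound 1 38/60 = 63.3%, Regimen X 4/5 = 80.0% → Regimen X
Stage II: Compound 1 6/17 = 35.3%, Regimen X 5/11 = 45.5% → Regimen X
Overall: Compound 1 45/82 = 54.9%, Regimen X 43/105 = 41.0% → Compound 1
Regimen X wins each disease group but Compound 1 wins overall — the comparison reverses. Regimen X's patients skew toward stage III, which has a lower base rate.

Yes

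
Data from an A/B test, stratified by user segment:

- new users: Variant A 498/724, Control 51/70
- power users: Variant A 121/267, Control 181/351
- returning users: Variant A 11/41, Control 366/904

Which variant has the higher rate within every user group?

New users: Variant A 498/724 = 68.8%, Control 51/70 = 72.9% → Control
Power users: Variant A 121/267 = 45.3%, Control 181/351 = 51.6% → Control
Returning users: Variant A 11/41 = 26.8%, Control 366/904 = 40.5% → Control
Control has the higher rate in all 3 groups.

Control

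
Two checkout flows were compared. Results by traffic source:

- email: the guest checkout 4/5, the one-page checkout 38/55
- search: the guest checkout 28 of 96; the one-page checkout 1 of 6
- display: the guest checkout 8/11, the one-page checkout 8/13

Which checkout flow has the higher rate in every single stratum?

the guest checkout

Email: the guest checkout 4/5 = 80.0%, the one-page checkout 38/55 = 69.1% → the guest checkout
Search: the guest checkout 28/96 = 29.2%, the one-page checkout 1/6 = 16.7% → the guest checkout
Display: the guest checkout 8/11 = 72.7%, the one-page checkout 8/13 = 61.5% → the guest checkout
The guest checkout has the higher rate in all 3 groups.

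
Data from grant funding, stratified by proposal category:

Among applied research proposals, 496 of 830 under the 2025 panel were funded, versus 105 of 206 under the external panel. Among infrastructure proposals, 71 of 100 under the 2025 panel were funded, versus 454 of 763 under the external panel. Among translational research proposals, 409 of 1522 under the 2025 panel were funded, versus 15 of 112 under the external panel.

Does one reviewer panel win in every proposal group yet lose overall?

Yes

Applied research: the 2025 panel 496/830 = 59.8%, the external panel 105/206 = 51.0% → the 2025 panel
Infrastructure: the 2025 panel 71/100 = 71.0%, the external panel 454/763 = 59.5% → the 2025 panel
Translational research: the 2025 panel 409/1522 = 26.9%, the external panel 15/112 = 13.4% → the 2025 panel
Overall: the 2025 panel 976/2452 = 39.8%, the external panel 574/1081 = 53.1% → the external panel
The 2025 panel wins each proposal group but the external panel wins overall — the comparison reverses. The 2025 panel's proposals skew toward translational research, which has a lower base rate.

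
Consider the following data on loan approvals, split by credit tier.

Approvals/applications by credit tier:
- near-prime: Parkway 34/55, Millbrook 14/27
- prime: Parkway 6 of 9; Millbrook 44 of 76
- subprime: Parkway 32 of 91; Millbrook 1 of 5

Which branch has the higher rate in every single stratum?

Near-prime: Parkway 34/55 = 61.8%, Millbrook 14/27 = 51.9% → Parkway
Prime: Parkway 6/9 = 66.7%, Millbrook 44/76 = 57.9% → Parkway
Subprime: Parkway 32/91 = 35.2%, Millbrook 1/5 = 20.0% → Parkway
Parkway has the higher rate in all 3 groups.

Parkway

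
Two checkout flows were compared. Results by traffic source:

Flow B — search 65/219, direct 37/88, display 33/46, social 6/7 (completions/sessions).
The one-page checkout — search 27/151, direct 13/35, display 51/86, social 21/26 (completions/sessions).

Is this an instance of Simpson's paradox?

No

Search: Flow B 65/219 = 29.7%, the one-page checkout 27/151 = 17.9% → Flow B
Direct: Flow B 37/88 = 42.0%, the one-page checkout 13/35 = 37.1% → Flow B
Display: Flow B 33/46 = 71.7%, the one-page checkout 51/86 = 59.3% → Flow B
Social: Flow B 6/7 = 85.7%, the one-page checkout 21/26 = 80.8% → Flow B
Overall: Flow B 141/360 = 39.2%, the one-page checkout 112/298 = 37.6% → Flow B
Flow B wins overall and in every traffic group — no reversal.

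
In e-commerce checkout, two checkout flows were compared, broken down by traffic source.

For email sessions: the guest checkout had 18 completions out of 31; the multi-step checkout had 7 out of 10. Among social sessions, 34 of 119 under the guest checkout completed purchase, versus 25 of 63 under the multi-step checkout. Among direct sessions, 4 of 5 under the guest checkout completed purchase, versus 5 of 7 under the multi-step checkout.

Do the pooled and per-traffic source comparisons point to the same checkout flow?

No

Email: the guest checkout 18/31 = 58.1%, the multi-step checkout 7/10 = 70.0% → the multi-step checkout
Social: the guest checkout 34/119 = 28.6%, the multi-step checkout 25/63 = 39.7% → the multi-step checkout
Direct: the guest checkout 4/5 = 80.0%, the multi-step checkout 5/7 = 71.4% → the guest checkout
Overall: the guest checkout 56/155 = 36.1%, the multi-step checkout 37/80 = 46.2% → the multi-step checkout
Neither sweeps: the guest checkout wins 1 of 3 groups, the multi-step checkout wins 2. The multi-step checkout wins overall but not every group — no Simpson reversal.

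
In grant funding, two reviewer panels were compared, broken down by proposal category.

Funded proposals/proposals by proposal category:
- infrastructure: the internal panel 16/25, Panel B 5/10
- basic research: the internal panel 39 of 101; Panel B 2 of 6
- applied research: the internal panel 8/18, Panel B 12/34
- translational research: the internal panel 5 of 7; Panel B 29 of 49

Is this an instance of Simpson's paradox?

Yes

Infrastructure: the internal panel 16/25 = 64.0%, Panel B 5/10 = 50.0% → the internal panel
Basic research: the internal panel 39/101 = 38.6%, Panel B 2/6 = 33.3% → the internal panel
Applied research: the internal panel 8/18 = 44.4%, Panel B 12/34 = 35.3% → the internal panel
Translational research: the internal panel 5/7 = 71.4%, Panel B 29/49 = 59.2% → the internal panel
Overall: the internal panel 68/151 = 45.0%, Panel B 48/99 = 48.5% → Panel B
The internal panel wins each proposal group but Panel B wins overall — the comparison reverses. The internal panel's proposals skew toward basic research, which has a lower base rate.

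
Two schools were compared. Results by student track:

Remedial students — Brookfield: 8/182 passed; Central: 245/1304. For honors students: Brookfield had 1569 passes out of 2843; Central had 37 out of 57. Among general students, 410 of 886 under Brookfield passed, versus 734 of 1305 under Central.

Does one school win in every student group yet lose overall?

Remedial: Brookfield 8/182 = 4.4%, Central 245/1304 = 18.8% → Central
Honors: Brookfield 1569/2843 = 55.2%, Central 37/57 = 64.9% → Central
General: Brookfield 410/886 = 46.3%, Central 734/1305 = 56.2% → Central
Overall: Brookfield 1987/3911 = 50.8%, Central 1016/2666 = 38.1% → Brookfield
Central wins each student group but Brookfield wins overall — the comparison reverses. Central's students skew toward remedial, which has a lower base rate.

Yes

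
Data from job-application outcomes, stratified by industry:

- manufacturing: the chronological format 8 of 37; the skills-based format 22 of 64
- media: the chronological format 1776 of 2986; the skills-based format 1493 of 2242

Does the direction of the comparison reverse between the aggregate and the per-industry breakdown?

Manufacturing: the chronological format 8/37 = 21.6%, the skills-based format 22/64 = 34.4% → the skills-based format
Media: the chronological format 1776/2986 = 59.5%, the skills-based format 1493/2242 = 66.6% → the skills-based format
Overall: the chronological format 1784/3023 = 59.0%, the skills-based format 1515/2306 = 65.7% → the skills-based format
The skills-based format wins overall and in every industry group — no reversal.

No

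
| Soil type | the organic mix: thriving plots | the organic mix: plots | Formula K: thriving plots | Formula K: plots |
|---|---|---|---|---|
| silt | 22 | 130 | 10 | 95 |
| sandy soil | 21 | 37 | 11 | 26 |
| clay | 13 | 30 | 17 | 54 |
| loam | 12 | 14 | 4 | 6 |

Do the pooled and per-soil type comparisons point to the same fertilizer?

Silt: the organic mix 22/130 = 16.9%, Formula K 10/95 = 10.5% → the organic mix
Sandy soil: the organic mix 21/37 = 56.8%, Formula K 11/26 = 42.3% → the organic mix
Clay: the organic mix 13/30 = 43.3%, Formula K 17/54 = 31.5% → the organic mix
Loam: the organic mix 12/14 = 85.7%, Formula K 4/6 = 66.7% → the organic mix
Overall: the organic mix 68/211 = 32.2%, Formula K 42/181 = 23.2% → the organic mix
The organic mix wins overall and in every soil group — no reversal.

Yes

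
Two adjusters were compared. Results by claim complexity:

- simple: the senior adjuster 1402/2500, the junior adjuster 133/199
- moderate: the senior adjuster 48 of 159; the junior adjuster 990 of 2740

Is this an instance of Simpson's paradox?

Simple: the senior adjuster 1402/2500 = 56.1%, the junior adjuster 133/199 = 66.8% → the junior adjuster
Moderate: the senior adjuster 48/159 = 30.2%, the junior adjuster 990/2740 = 36.1% → the junior adjuster
Overall: the senior adjuster 1450/2659 = 54.5%, the junior adjuster 1123/2939 = 38.2% → the senior adjuster
The junior adjuster wins each claim group but the senior adjuster wins overall — the comparison reverses. The junior adjuster's claims skew toward moderate, which has a lower base rate.

Yes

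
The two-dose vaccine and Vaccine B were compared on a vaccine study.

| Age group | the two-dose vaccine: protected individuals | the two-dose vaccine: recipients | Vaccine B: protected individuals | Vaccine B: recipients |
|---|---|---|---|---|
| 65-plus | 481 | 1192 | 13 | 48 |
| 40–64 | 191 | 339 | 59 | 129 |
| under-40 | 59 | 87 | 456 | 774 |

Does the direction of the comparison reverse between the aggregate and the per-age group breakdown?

Yes

65-plus: the two-dose vaccine 481/1192 = 40.4%, Vaccine B 13/48 = 27.1% → the two-dose vaccine
40–64: the two-dose vaccine 191/339 = 56.3%, Vaccine B 59/129 = 45.7% → the two-dose vaccine
Under-40: the two-dose vaccine 59/87 = 67.8%, Vaccine B 456/774 = 58.9% → the two-dose vaccine
Overall: the two-dose vaccine 731/1618 = 45.2%, Vaccine B 528/951 = 55.5% → Vaccine B
The two-dose vaccine wins each age group but Vaccine B wins overall — the comparison reverses. The two-dose vaccine's recipients skew toward 65-plus, which has a lower base rate.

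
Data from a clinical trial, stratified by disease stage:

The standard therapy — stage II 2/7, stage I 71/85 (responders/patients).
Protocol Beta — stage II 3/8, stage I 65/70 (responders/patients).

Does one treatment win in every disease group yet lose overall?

Stage II: the standard therapy 2/7 = 28.6%, Protocol Beta 3/8 = 37.5% → Protocol Beta
Stage I: the standard therapy 71/85 = 83.5%, Protocol Beta 65/70 = 92.9% → Protocol Beta
Overall: the standard therapy 73/92 = 79.3%, Protocol Beta 68/78 = 87.2% → Protocol Beta
Protocol Beta wins overall and in every disease group — no reversal.

No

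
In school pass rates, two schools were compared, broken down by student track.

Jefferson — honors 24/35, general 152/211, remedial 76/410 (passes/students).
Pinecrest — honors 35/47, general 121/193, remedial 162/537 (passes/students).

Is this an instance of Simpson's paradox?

No

Honors: Jefferson 24/35 = 68.6%, Pinecrest 35/47 = 74.5% → Pinecrest
General: Jefferson 152/211 = 72.0%, Pinecrest 121/193 = 62.7% → Jefferson
Remedial: Jefferson 76/410 = 18.5%, Pinecrest 162/537 = 30.2% → Pinecrest
Overall: Jefferson 252/656 = 38.4%, Pinecrest 318/777 = 40.9% → Pinecrest
Neither sweeps: Jefferson wins 1 of 3 groups, Pinecrest wins 2. Pinecrest wins overall but not every group — no Simpson reversal.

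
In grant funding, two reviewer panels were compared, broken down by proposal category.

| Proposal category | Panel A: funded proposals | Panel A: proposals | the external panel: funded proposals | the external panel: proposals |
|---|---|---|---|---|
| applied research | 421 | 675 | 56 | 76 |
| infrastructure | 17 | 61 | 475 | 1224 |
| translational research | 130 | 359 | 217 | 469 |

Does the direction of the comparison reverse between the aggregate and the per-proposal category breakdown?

Yes

Applied research: Panel A 421/675 = 62.4%, the external panel 56/76 = 73.7% → the external panel
Infrastructure: Panel A 17/61 = 27.9%, the external panel 475/1224 = 38.8% → the external panel
Translational research: Panel A 130/359 = 36.2%, the external panel 217/469 = 46.3% → the external panel
Overall: Panel A 568/1095 = 51.9%, the external panel 748/1769 = 42.3% → Panel A
The external panel wins each proposal group but Panel A wins overall — the comparison reverses. The external panel's proposals skew toward infrastructure, which has a lower base rate.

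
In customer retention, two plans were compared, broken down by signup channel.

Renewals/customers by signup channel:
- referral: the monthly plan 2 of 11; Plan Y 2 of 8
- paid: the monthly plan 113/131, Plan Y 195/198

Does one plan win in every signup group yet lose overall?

No

Referral: the monthly plan 2/11 = 18.2%, Plan Y 2/8 = 25.0% → Plan Y
Paid: the monthly plan 113/131 = 86.3%, Plan Y 195/198 = 98.5% → Plan Y
Overall: the monthly plan 115/142 = 81.0%, Plan Y 197/206 = 95.6% → Plan Y
Plan Y wins overall and in every signup group — no reversal.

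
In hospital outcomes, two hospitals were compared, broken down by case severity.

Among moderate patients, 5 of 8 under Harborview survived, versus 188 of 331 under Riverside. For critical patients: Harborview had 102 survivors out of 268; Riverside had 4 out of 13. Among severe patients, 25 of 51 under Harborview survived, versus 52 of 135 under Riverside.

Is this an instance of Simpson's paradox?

Yes

Moderate: Harborview 5/8 = 62.5%, Riverside 188/331 = 56.8% → Harborview
Critical: Harborview 102/268 = 38.1%, Riverside 4/13 = 30.8% → Harborview
Severe: Harborview 25/51 = 49.0%, Riverside 52/135 = 38.5% → Harborview
Overall: Harborview 132/327 = 40.4%, Riverside 244/479 = 50.9% → Riverside
Harborview wins each case group but Riverside wins overall — the comparison reverses. Harborview's patients skew toward critical, which has a lower base rate.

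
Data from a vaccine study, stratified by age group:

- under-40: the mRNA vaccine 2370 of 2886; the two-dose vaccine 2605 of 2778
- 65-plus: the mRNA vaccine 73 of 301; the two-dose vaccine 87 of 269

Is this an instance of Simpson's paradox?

Under-40: the mRNA vaccine 2370/2886 = 82.1%, the two-dose vaccine 2605/2778 = 93.8% → the two-dose vaccine
65-plus: the mRNA vaccine 73/301 = 24.3%, the two-dose vaccine 87/269 = 32.3% → the two-dose vaccine
Overall: the mRNA vaccine 2443/3187 = 76.7%, the two-dose vaccine 2692/3047 = 88.3% → the two-dose vaccine
The two-dose vaccine wins overall and in every age group — no reversal.

No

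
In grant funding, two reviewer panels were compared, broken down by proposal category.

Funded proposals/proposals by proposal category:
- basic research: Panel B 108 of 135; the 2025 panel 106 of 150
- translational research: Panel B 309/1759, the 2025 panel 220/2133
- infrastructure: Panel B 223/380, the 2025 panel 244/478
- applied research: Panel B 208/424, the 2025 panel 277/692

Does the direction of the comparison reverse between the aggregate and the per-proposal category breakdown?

No

Basic research: Panel B 108/135 = 80.0%, the 2025 panel 106/150 = 70.7% → Panel B
Translational research: Panel B 309/1759 = 17.6%, the 2025 panel 220/2133 = 10.3% → Panel B
Infrastructure: Panel B 223/380 = 58.7%, the 2025 panel 244/478 = 51.0% → Panel B
Applied research: Panel B 208/424 = 49.1%, the 2025 panel 277/692 = 40.0% → Panel B
Overall: Panel B 848/2698 = 31.4%, the 2025 panel 847/3453 = 24.5% → Panel B
Panel B wins overall and in every proposal group — no reversal.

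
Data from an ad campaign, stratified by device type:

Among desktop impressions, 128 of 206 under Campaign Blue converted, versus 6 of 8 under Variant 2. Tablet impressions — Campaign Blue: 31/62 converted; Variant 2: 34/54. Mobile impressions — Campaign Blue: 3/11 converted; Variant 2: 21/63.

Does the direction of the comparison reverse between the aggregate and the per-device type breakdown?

Desktop: Campaign Blue 128/206 = 62.1%, Variant 2 6/8 = 75.0% → Variant 2
Tablet: Campaign Blue 31/62 = 50.0%, Variant 2 34/54 = 63.0% → Variant 2
Mobile: Campaign Blue 3/11 = 27.3%, Variant 2 21/63 = 33.3% → Variant 2
Overall: Campaign Blue 162/279 = 58.1%, Variant 2 61/125 = 48.8% → Campaign Blue
Variant 2 wins each device group but Campaign Blue wins overall — the comparison reverses. Variant 2's impressions skew toward mobile, which has a lower base rate.

Yes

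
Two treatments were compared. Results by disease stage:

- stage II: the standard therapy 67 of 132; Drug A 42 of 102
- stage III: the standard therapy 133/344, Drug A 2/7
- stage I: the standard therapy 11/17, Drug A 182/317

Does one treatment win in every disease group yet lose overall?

Yes

Stage II: the standard therapy 67/132 = 50.8%, Drug A 42/102 = 41.2% → the standard therapy
Stage III: the standard therapy 133/344 = 38.7%, Drug A 2/7 = 28.6% → the standard therapy
Stage I: the standard therapy 11/17 = 64.7%, Drug A 182/317 = 57.4% → the standard therapy
Overall: the standard therapy 211/493 = 42.8%, Drug A 226/426 = 53.1% → Drug A
The standard therapy wins each disease group but Drug A wins overall — the comparison reverses. The standard therapy's patients skew toward stage III, which has a lower base rate.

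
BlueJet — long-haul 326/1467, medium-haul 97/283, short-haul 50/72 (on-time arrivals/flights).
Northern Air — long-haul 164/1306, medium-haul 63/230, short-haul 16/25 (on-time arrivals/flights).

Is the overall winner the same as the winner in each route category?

Long-haul: BlueJet 326/1467 = 22.2%, Northern Air 164/1306 = 12.6% → BlueJet
Medium-haul: BlueJet 97/283 = 34.3%, Northern Air 63/230 = 27.4% → BlueJet
Short-haul: BlueJet 50/72 = 69.4%, Northern Air 16/25 = 64.0% → BlueJet
Overall: BlueJet 473/1822 = 26.0%, Northern Air 243/1561 = 15.6% → BlueJet
BlueJet wins overall and in every route group — no reversal.

Yes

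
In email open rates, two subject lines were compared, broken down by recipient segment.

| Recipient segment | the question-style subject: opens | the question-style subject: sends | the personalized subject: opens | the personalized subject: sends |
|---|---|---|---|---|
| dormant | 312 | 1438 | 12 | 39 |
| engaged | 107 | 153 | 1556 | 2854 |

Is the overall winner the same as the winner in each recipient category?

Dormant: the question-style subject 312/1438 = 21.7%, the personalized subject 12/39 = 30.8% → the personalized subject
Engaged: the question-style subject 107/153 = 69.9%, the personalized subject 1556/2854 = 54.5% → the question-style subject
Overall: the question-style subject 419/1591 = 26.3%, the personalized subject 1568/2893 = 54.2% → the personalized subject
Neither sweeps: the question-style subject wins 1 of 2 groups, the personalized subject wins 1. The personalized subject wins overall but not every group — no Simpson reversal.

No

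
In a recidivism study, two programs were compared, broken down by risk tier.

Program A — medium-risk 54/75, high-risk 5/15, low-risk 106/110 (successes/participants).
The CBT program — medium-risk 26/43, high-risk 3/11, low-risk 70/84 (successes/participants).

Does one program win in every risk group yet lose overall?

Medium-risk: Program A 54/75 = 72.0%, the CBT program 26/43 = 60.5% → Program A
High-risk: Program A 5/15 = 33.3%, the CBT program 3/11 = 27.3% → Program A
Low-risk: Program A 106/110 = 96.4%, the CBT program 70/84 = 83.3% → Program A
Overall: Program A 165/200 = 82.5%, the CBT program 99/138 = 71.7% → Program A
Program A wins overall and in every risk group — no reversal.

No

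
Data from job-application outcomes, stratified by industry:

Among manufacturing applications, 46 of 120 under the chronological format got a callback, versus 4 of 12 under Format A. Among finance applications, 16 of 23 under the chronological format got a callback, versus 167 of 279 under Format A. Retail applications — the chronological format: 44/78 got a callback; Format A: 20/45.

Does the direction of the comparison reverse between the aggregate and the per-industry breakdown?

Manufacturing: the chronological format 46/120 = 38.3%, Format A 4/12 = 33.3% → the chronological format
Finance: the chronological format 16/23 = 69.6%, Format A 167/279 = 59.9% → the chronological format
Retail: the chronological format 44/78 = 56.4%, Format A 20/45 = 44.4% → the chronological format
Overall: the chronological format 106/221 = 48.0%, Format A 191/336 = 56.8% → Format A
The chronological format wins each industry group but Format A wins overall — the comparison reverses. The chronological format's applications skew toward manufacturing, which has a lower base rate.

Yes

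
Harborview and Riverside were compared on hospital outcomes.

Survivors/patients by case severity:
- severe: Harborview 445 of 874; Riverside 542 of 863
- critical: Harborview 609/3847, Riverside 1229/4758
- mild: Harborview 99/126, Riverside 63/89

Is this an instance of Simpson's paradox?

No

Severe: Harborview 445/874 = 50.9%, Riverside 542/863 = 62.8% → Riverside
Critical: Harborview 609/3847 = 15.8%, Riverside 1229/4758 = 25.8% → Riverside
Mild: Harborview 99/126 = 78.6%, Riverside 63/89 = 70.8% → Harborview
Overall: Harborview 1153/4847 = 23.8%, Riverside 1834/5710 = 32.1% → Riverside
Neither sweeps: Harborview wins 1 of 3 groups, Riverside wins 2. Riverside wins overall but not every group — no Simpson reversal.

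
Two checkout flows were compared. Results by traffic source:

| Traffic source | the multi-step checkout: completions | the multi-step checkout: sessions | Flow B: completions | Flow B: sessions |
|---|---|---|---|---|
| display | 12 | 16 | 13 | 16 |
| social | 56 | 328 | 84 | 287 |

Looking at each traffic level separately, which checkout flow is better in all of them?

Flow B

Display: the multi-step checkout 12/16 = 75.0%, Flow B 13/16 = 81.2% → Flow B
Social: the multi-step checkout 56/328 = 17.1%, Flow B 84/287 = 29.3% → Flow B
Flow B has the higher rate in both groups.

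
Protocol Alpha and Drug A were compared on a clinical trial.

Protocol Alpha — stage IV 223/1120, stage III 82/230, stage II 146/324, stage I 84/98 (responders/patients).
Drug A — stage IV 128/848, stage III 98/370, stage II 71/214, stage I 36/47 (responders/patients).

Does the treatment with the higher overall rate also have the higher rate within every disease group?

Yes

Stage IV: Protocol Alpha 223/1120 = 19.9%, Drug A 128/848 = 15.1% → Protocol Alpha
Stage III: Protocol Alpha 82/230 = 35.7%, Drug A 98/370 = 26.5% → Protocol Alpha
Stage II: Protocol Alpha 146/324 = 45.1%, Drug A 71/214 = 33.2% → Protocol Alpha
Stage I: Protocol Alpha 84/98 = 85.7%, Drug A 36/47 = 76.6% → Protocol Alpha
Overall: Protocol Alpha 535/1772 = 30.2%, Drug A 333/1479 = 22.5% → Protocol Alpha
Protocol Alpha wins overall and in every disease group — no reversal.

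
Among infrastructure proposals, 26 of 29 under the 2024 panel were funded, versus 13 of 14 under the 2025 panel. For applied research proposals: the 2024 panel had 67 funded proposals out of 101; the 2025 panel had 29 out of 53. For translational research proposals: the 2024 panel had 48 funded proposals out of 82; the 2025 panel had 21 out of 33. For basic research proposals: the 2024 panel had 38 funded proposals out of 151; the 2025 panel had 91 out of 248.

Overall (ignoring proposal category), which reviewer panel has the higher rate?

the 2024 panel

Infrastructure: the 2024 panel 26/29 = 89.7%, the 2025 panel 13/14 = 92.9% → the 2025 panel
Applied research: the 2024 panel 67/101 = 66.3%, the 2025 panel 29/53 = 54.7% → the 2024 panel
Translational research: the 2024 panel 48/82 = 58.5%, the 2025 panel 21/33 = 63.6% → the 2025 panel
Basic research: the 2024 panel 38/151 = 25.2%, the 2025 panel 91/248 = 36.7% → the 2025 panel
Overall: the 2024 panel 179/363 = 49.3%, the 2025 panel 154/348 = 44.3% → the 2024 panel
(Neither sweeps every proposal group, but the 2024 panel has the higher pooled rate.)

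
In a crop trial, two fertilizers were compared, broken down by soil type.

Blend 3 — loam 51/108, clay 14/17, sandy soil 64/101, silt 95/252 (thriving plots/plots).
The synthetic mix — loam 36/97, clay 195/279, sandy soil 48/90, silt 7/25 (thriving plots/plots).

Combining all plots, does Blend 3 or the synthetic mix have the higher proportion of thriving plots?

Loam: Blend 3 51/108 = 47.2%, the synthetic mix 36/97 = 37.1% → Blend 3
Clay: Blend 3 14/17 = 82.4%, the synthetic mix 195/279 = 69.9% → Blend 3
Sandy soil: Blend 3 64/101 = 63.4%, the synthetic mix 48/90 = 53.3% → Blend 3
Silt: Blend 3 95/252 = 37.7%, the synthetic mix 7/25 = 28.0% → Blend 3
Overall: Blend 3 224/478 = 46.9%, the synthetic mix 286/491 = 58.2% → the synthetic mix
(Blend 3 wins every soil group but the synthetic mix wins overall — Blend 3's plots skew toward the low-rate silt group.)

the synthetic mix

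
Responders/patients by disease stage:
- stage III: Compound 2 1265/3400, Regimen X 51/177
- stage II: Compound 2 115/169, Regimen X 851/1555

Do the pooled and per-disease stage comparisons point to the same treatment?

No

Stage III: Compound 2 1265/3400 = 37.2%, Regimen X 51/177 = 28.8% → Compound 2
Stage II: Compound 2 115/169 = 68.0%, Regimen X 851/1555 = 54.7% → Compound 2
Overall: Compound 2 1380/3569 = 38.7%, Regimen X 902/1732 = 52.1% → Regimen X
Compound 2 wins each disease group but Regimen X wins overall — the comparison reverses. Compound 2's patients skew toward stage III, which has a lower base rate.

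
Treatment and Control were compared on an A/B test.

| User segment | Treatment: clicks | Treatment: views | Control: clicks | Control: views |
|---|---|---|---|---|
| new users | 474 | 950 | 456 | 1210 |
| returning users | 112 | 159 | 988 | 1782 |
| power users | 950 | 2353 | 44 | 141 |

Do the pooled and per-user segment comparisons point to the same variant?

New users: Treatment 474/950 = 49.9%, Control 456/1210 = 37.7% → Treatment
Returning users: Treatment 112/159 = 70.4%, Control 988/1782 = 55.4% → Treatment
Power users: Treatment 950/2353 = 40.4%, Control 44/141 = 31.2% → Treatment
Overall: Treatment 1536/3462 = 44.4%, Control 1488/3133 = 47.5% → Control
Treatment wins each user group but Control wins overall — the comparison reverses. Treatment's views skew toward power users, which has a lower base rate.

No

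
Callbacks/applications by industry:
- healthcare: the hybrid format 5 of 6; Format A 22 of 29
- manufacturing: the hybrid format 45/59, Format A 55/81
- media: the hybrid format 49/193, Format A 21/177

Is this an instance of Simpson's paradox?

No

Healthcare: the hybrid format 5/6 = 83.3%, Format A 22/29 = 75.9% → the hybrid format
Manufacturing: the hybrid format 45/59 = 76.3%, Format A 55/81 = 67.9% → the hybrid format
Media: the hybrid format 49/193 = 25.4%, Format A 21/177 = 11.9% → the hybrid format
Overall: the hybrid format 99/258 = 38.4%, Format A 98/287 = 34.1% → the hybrid format
The hybrid format wins overall and in every industry group — no reversal.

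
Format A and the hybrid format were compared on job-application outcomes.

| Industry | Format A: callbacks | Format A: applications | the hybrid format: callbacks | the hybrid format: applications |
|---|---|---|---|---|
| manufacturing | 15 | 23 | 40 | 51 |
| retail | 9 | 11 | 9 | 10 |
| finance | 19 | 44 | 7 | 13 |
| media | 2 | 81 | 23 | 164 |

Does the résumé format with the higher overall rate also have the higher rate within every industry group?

Manufacturing: Format A 15/23 = 65.2%, the hybrid format 40/51 = 78.4% → the hybrid format
Retail: Format A 9/11 = 81.8%, the hybrid format 9/10 = 90.0% → the hybrid format
Finance: Format A 19/44 = 43.2%, the hybrid format 7/13 = 53.8% → the hybrid format
Media: Format A 2/81 = 2.5%, the hybrid format 23/164 = 14.0% → the hybrid format
Overall: Format A 45/159 = 28.3%, the hybrid format 79/238 = 33.2% → the hybrid format
The hybrid format wins overall and in every industry group — no reversal.

Yes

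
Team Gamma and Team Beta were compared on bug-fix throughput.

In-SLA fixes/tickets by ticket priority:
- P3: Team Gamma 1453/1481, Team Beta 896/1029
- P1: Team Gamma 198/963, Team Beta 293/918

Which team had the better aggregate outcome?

Team Gamma

P3: Team Gamma 1453/1481 = 98.1%, Team Beta 896/1029 = 87.1% → Team Gamma
P1: Team Gamma 198/963 = 20.6%, Team Beta 293/918 = 31.9% → Team Beta
Overall: Team Gamma 1651/2444 = 67.6%, Team Beta 1189/1947 = 61.1% → Team Gamma
(Neither sweeps every ticket group, but Team Gamma has the higher pooled rate.)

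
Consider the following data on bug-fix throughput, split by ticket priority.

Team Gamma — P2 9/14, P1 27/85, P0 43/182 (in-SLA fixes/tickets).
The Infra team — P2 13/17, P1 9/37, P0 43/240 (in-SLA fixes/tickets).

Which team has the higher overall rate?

Team Gamma

P2: Team Gamma 9/14 = 64.3%, the Infra team 13/17 = 76.5% → the Infra team
P1: Team Gamma 27/85 = 31.8%, the Infra team 9/37 = 24.3% → Team Gamma
P0: Team Gamma 43/182 = 23.6%, the Infra team 43/240 = 17.9% → Team Gamma
Overall: Team Gamma 79/281 = 28.1%, the Infra team 65/294 = 22.1% → Team Gamma
(Neither sweeps every ticket group, but Team Gamma has the higher pooled rate.)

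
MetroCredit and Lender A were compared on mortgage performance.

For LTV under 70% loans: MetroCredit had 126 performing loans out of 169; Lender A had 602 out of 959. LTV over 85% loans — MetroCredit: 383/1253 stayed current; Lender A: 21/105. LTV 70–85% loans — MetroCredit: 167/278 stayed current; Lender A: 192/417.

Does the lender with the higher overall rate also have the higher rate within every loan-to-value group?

No

LTV under 70%: MetroCredit 126/169 = 74.6%, Lender A 602/959 = 62.8% → MetroCredit
LTV over 85%: MetroCredit 383/1253 = 30.6%, Lender A 21/105 = 20.0% → MetroCredit
LTV 70–85%: MetroCredit 167/278 = 60.1%, Lender A 192/417 = 46.0% → MetroCredit
Overall: MetroCredit 676/1700 = 39.8%, Lender A 815/1481 = 55.0% → Lender A
MetroCredit wins each loan-to-value group but Lender A wins overall — the comparison reverses. MetroCredit's loans skew toward LTV over 85%, which has a lower base rate.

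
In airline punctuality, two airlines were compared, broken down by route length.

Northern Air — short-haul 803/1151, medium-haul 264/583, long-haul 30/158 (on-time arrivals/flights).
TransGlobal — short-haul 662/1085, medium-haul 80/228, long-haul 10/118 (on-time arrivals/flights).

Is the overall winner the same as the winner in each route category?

Short-haul: Northern Air 803/1151 = 69.8%, TransGlobal 662/1085 = 61.0% → Northern Air
Medium-haul: Northern Air 264/583 = 45.3%, TransGlobal 80/228 = 35.1% → Northern Air
Long-haul: Northern Air 30/158 = 19.0%, TransGlobal 10/118 = 8.5% → Northern Air
Overall: Northern Air 1097/1892 = 58.0%, TransGlobal 752/1431 = 52.6% → Northern Air
Northern Air wins overall and in every route group — no reversal.

Yes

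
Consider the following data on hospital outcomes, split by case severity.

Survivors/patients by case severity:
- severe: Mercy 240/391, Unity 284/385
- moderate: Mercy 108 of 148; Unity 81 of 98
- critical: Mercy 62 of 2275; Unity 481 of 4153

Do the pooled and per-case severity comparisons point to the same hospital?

Severe: Mercy 240/391 = 61.4%, Unity 284/385 = 73.8% → Unity
Moderate: Mercy 108/148 = 73.0%, Unity 81/98 = 82.7% → Unity
Critical: Mercy 62/2275 = 2.7%, Unity 481/4153 = 11.6% → Unity
Overall: Mercy 410/2814 = 14.6%, Unity 846/4636 = 18.2% → Unity
Unity wins overall and in every case group — no reversal.

Yes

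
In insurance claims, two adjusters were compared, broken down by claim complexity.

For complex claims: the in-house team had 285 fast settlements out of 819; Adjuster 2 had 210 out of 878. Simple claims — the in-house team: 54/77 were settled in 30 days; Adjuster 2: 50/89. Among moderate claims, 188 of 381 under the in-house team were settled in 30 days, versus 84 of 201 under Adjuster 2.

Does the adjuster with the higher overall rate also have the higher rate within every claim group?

Complex: the in-house team 285/819 = 34.8%, Adjuster 2 210/878 = 23.9% → the in-house team
Simple: the in-house team 54/77 = 70.1%, Adjuster 2 50/89 = 56.2% → the in-house team
Moderate: the in-house team 188/381 = 49.3%, Adjuster 2 84/201 = 41.8% → the in-house team
Overall: the in-house team 527/1277 = 41.3%, Adjuster 2 344/1168 = 29.5% → the in-house team
The in-house team wins overall and in every claim group — no reversal.

Yes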